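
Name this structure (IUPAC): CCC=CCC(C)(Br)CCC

6-bromo-6-methylnon-3-ene

Counting along the main chain through the multiple bond gives 9 carbons: the parent is nonane.
There is one C=C double bond, indicated by the ending -ene.
Choose the numbering such that numbering from this end puts the double bond at C-3 rather than C-6.
With this numbering: the double bond between C-3 and C-4; a bromo group at C-6; a methyl group at C-6.
Substituent prefixes are cited in alphabetical order (multiplying prefixes like di-/tri- are ignored for ordering).
Putting it together: 6-bromo-6-methylnon-3-ene.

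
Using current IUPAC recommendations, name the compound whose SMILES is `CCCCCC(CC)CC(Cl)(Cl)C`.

2,2-dichloro-4-ethylnonane

The longest carbon chain is 9 atoms: the parent is nonane.
Choose the numbering such that the substituent locant set {2,2,4} is lower than {6,8,8} at the first point of difference.
That gives two chloro groups at C-2; an ethyl group at C-4.
The substituents are ordered alphabetically, ignoring any di-/tri- multipliers.
Assembling the pieces gives 2,2-dichloro-4-ethylnonane.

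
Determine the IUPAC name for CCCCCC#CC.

The longest chain bearing the multiple bond is 8 carbons long (octane).
A C≡C triple bond in the chain gives the infix -yne-.
Number the chain so that numbering from this end puts the triple bond at C-2 rather than C-6.
With this numbering: the triple bond between C-2 and C-3.
Putting it together: oct-2-yne.

oct-2-yne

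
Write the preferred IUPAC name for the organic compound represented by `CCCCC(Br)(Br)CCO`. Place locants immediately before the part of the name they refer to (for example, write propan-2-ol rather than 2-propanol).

The longest chain bearing the –OH group is 7 carbons long (heptane).
The highest-priority functional group is an alcohol (–OH), so the name ends in -ol.
Number the chain so that numbering from this end puts the hydroxyl group at C-1 rather than C-7.
With this numbering: the hydroxyl at C-1; two bromo groups at C-3.
Assembling the pieces gives 3,3-dibromoheptan-1-ol.

3,3-dibromoheptan-1-ol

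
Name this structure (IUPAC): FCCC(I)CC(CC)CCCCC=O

Counting along the main chain through the –CHO group gives 10 carbons: the parent is decane.
The principal characteristic group is an aldehyde (terminal –CHO), named with the suffix -al.
Number the chain so that the aldehyde carbon is C-1 by definition.
That gives an ethyl group at C-6; a fluoro group at C-10; an iodo group at C-8.
Prefixes are listed alphabetically: ethyl, fluoro, iodo.
Assembling the pieces gives 6-ethyl-10-fluoro-8-iododecanal.

6-ethyl-10-fluoro-8-iododecanal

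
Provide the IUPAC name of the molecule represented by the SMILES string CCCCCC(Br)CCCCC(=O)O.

6-bromoundecanoic acid

The longest chain bearing the –COOH group is 11 carbons long (undecane).
A carboxylic acid (terminal –COOH) is the principal characteristic group, giving the suffix -oic acid.
The numbering direction is chosen so that the carboxylic acid carbon is C-1 by definition.
With this numbering: a bromo group at C-6.
The name is 6-bromoundecanoic acid.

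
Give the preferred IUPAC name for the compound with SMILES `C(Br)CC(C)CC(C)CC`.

The parent chain contains 7 carbons (heptane).
The numbering direction is chosen so that the substituent locant set {1,3,5} is lower than {3,5,7} at the first point of difference.
With this numbering: a bromo group at C-1; methyl groups at C-3 and C-5.
Prefixes are listed alphabetically: bromo, methyl.
Assembling the pieces gives 1-bromo-3,5-dimethylheptane.

1-bromo-3,5-dimethylheptane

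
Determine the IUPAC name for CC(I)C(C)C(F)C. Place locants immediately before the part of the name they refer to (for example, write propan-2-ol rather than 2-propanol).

2-fluoro-4-iodo-3-methylpentane

The longest continuous carbon chain has 5 atoms, so the parent hydride is pentane.
The numbering direction is chosen so that the locant sets are identical either way, so the alphabetically earlier fluoro substituent takes the lower locant (2 rather than 4).
With this numbering: a fluoro group at C-2; an iodo group at C-4; a methyl group at C-3.
The substituents are ordered alphabetically, ignoring any di-/tri- multipliers.
The name is 2-fluoro-4-iodo-3-methylpentane.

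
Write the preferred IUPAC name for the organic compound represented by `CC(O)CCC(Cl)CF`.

The longest chain bearing the –OH group is 6 carbons long (hexane).
The principal characteristic group is an alcohol (–OH), named with the suffix -ol.
The numbering direction is chosen so that numbering from this end puts the hydroxyl group at C-2 rather than C-5.
This places the hydroxyl at C-2; a chloro group at C-5; a fluoro group at C-6.
Substituent prefixes are cited in alphabetical order (multiplying prefixes like di-/tri- are ignored for ordering).
Putting it together: 5-chloro-6-fluorohexan-2-ol.

5-chloro-6-fluorohexan-2-ol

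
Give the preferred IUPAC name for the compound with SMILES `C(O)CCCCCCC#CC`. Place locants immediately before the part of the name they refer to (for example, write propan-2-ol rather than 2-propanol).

dec-8-yn-1-ol

The longest carbon chain that includes the –OH group and the multiple bond has 10 carbons, so the parent hydride is decane.
The principal characteristic group is an alcohol (–OH), named with the suffix -ol.
The chain contains a C≡C triple bond, so the unsaturation ending is -yne.
Choose the numbering such that numbering from this end puts the hydroxyl group at C-1 rather than C-10.
That gives the hydroxyl at C-1; the triple bond between C-8 and C-9.
Putting it together: dec-8-yn-1-ol.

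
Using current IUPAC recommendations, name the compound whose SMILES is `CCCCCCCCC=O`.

nonanal

The longest carbon chain that includes the –CHO group has 9 carbons, so the parent hydride is nonane.
The principal characteristic group is an aldehyde (terminal –CHO), named with the suffix -al.
Choose the numbering such that the aldehyde carbon is C-1 by definition.
Putting it together: nonanal.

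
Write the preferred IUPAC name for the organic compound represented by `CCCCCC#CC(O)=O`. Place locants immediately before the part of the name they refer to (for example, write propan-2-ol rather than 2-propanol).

oct-2-ynoic acid

Counting along the main chain through the –COOH group and the multiple bond gives 8 carbons: the parent is octane.
The highest-priority functional group is a carboxylic acid (terminal –COOH), so the name ends in -oic acid.
There is one C≡C triple bond, indicated by the ending -yne.
Number the chain so that the carboxylic acid carbon is C-1 by definition.
This places the triple bond between C-2 and C-3.
The name is oct-2-ynoic acid.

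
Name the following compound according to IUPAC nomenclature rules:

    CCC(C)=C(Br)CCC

The longest chain bearing the multiple bond is 7 carbons long (heptane).
The chain contains a C=C double bond, so the unsaturation ending is -ene.
Choose the numbering such that numbering from this end puts the double bond at C-3 rather than C-4.
That gives the double bond between C-3 and C-4; a bromo group at C-4; a methyl group at C-3.
Prefixes are listed alphabetically: bromo, methyl.
Assembling the pieces gives 4-bromo-3-methylhept-3-ene.

4-bromo-3-methylhept-3-ene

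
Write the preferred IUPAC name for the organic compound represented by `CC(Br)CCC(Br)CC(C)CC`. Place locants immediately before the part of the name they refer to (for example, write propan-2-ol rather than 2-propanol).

The longest carbon chain is 9 atoms: the parent is nonane.
The numbering direction is chosen so that the substituent locant set {2,5,7} is lower than {3,5,8} at the first point of difference.
With this numbering: bromo groups at C-2 and C-5; a methyl group at C-7.
Substituent prefixes are cited in alphabetical order (multiplying prefixes like di-/tri- are ignored for ordering).
Assembling the pieces gives 2,5-dibromo-7-methylnonane.

2,5-dibromo-7-methylnonane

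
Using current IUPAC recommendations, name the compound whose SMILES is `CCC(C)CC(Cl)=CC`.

The longest chain bearing the multiple bond is 7 carbons long (heptane).
A C=C double bond in the chain gives the infix -ene-.
Choose the numbering such that numbering from this end puts the double bond at C-2 rather than C-5.
This places the double bond between C-2 and C-3; a chloro group at C-3; a methyl group at C-5.
Prefixes are listed alphabetically: chloro, methyl.
The name is 3-chloro-5-methylhept-2-ene.

3-chloro-5-methylhept-2-ene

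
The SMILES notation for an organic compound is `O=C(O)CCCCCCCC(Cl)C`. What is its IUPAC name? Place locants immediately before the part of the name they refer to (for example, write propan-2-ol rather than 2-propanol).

The longest chain bearing the –COOH group is 10 carbons long (decane).
The principal characteristic group is a carboxylic acid (terminal –COOH), named with the suffix -oic acid.
The numbering direction is chosen so that the carboxylic acid carbon is C-1 by definition.
With this numbering: a chloro group at C-9.
Putting it together: 9-chlorodecanoic acid.

9-chlorodecanoic acid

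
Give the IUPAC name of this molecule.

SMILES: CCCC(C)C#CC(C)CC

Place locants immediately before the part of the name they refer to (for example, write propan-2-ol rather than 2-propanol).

3,6-dimethylnon-4-yne

The longest chain bearing the multiple bond is 9 carbons long (nonane).
There is one C≡C triple bond, indicated by the ending -yne.
Choose the numbering such that numbering from this end puts the triple bond at C-4 rather than C-5.
That gives the triple bond between C-4 and C-5; methyl groups at C-3 and C-6.
Putting it together: 3,6-dimethylnon-4-yne.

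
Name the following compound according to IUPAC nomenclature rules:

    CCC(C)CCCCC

3-methyloctane

The parent chain contains 8 carbons (octane).
Number the chain so that the substituent locant set {3} is lower than {6} at the first point of difference.
That gives a methyl group at C-3.
Putting it together: 3-methyloctane.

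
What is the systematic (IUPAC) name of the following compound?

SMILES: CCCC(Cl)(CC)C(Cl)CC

3,4-dichloro-4-ethylheptane

The longest carbon chain is 7 atoms: the parent is heptane.
Number the chain so that the substituent locant set {3,4,4} is lower than {4,4,5} at the first point of difference.
This places chloro groups at C-3 and C-4; an ethyl group at C-4.
The substituents are ordered alphabetically, ignoring any di-/tri- multipliers.
Assembling the pieces gives 3,4-dichloro-4-ethylheptane.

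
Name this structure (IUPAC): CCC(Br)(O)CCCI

The longest chain bearing the –OH group is 6 carbons long (hexane).
The highest-priority functional group is an alcohol (–OH), so the name ends in -ol.
Number the chain so that numbering from this end puts the hydroxyl group at C-3 rather than C-4.
That gives the hydroxyl at C-3; a bromo group at C-3; an iodo group at C-6.
The substituents are ordered alphabetically, ignoring any di-/tri- multipliers.
The name is 3-bromo-6-iodohexan-3-ol.

3-bromo-6-iodohexan-3-ol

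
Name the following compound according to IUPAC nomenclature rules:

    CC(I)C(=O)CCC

2-iodohexan-3-one

The longest carbon chain that includes the carbonyl has 6 carbons, so the parent hydride is hexane.
The highest-priority functional group is a ketone (C=O on an internal carbon), so the name ends in -one.
Number the chain so that numbering from this end puts the carbonyl group at C-3 rather than C-4.
This places the carbonyl at C-3; an iodo group at C-2.
Assembling the pieces gives 2-iodohexan-3-one.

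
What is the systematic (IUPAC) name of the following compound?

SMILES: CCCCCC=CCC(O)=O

The longest chain bearing the –COOH group and the multiple bond is 9 carbons long (nonane).
A carboxylic acid (terminal –COOH) is the principal characteristic group, giving the suffix -oic acid.
The chain contains a C=C double bond, so the unsaturation ending is -ene.
Choose the numbering such that the carboxylic acid carbon is C-1 by definition.
That gives the double bond between C-3 and C-4.
Putting it together: non-3-enoic acid.

non-3-enoic acid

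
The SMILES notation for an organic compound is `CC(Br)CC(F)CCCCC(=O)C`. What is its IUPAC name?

Counting along the main chain through the carbonyl gives 10 carbons: the parent is decane.
A ketone (C=O on an internal carbon) is the principal characteristic group, giving the suffix -one.
Number the chain so that numbering from this end puts the carbonyl group at C-2 rather than C-9.
This places the carbonyl at C-2; a bromo group at C-9; a fluoro group at C-7.
Prefixes are listed alphabetically: bromo, fluoro.
The name is 9-bromo-7-fluorodecan-2-one.

9-bromo-7-fluorodecan-2-one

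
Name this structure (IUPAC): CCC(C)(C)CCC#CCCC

8,8-dimethyldec-4-yne

The longest carbon chain that includes the multiple bond has 10 carbons, so the parent hydride is decane.
A C≡C triple bond in the chain gives the infix -yne-.
Number the chain so that numbering from this end puts the triple bond at C-4 rather than C-6.
That gives the triple bond between C-4 and C-5; two methyl groups at C-8.
The name is 8,8-dimethyldec-4-yne.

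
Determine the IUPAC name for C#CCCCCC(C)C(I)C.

Counting along the main chain through the multiple bond gives 9 carbons: the parent is nonane.
The chain contains a C≡C triple bond, so the unsaturation ending is -yne.
The numbering direction is chosen so that numbering from this end puts the triple bond at C-1 rather than C-8.
This places the triple bond between C-1 and C-2; an iodo group at C-8; a methyl group at C-7.
Substituent prefixes are cited in alphabetical order (multiplying prefixes like di-/tri- are ignored for ordering).
Putting it together: 8-iodo-7-methylnon-1-yne.

8-iodo-7-methylnon-1-yne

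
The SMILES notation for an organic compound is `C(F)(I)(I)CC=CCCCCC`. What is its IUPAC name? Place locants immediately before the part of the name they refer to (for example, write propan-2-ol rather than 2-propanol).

The longest chain bearing the multiple bond is 9 carbons long (nonane).
There is one C=C double bond, indicated by the ending -ene.
The numbering direction is chosen so that numbering from this end puts the double bond at C-3 rather than C-6.
That gives the double bond between C-3 and C-4; a fluoro group at C-1; two iodo groups at C-1.
Prefixes are listed alphabetically: fluoro, iodo.
Assembling the pieces gives 1-fluoro-1,1-diiodonon-3-ene.

1-fluoro-1,1-diiodonon-3-ene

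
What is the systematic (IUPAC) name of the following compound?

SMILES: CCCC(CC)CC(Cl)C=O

The longest carbon chain that includes the –CHO group has 7 carbons, so the parent hydride is heptane.
The highest-priority functional group is an aldehyde (terminal –CHO), so the name ends in -al.
Number the chain so that the aldehyde carbon is C-1 by definition.
This places a chloro group at C-2; an ethyl group at C-4.
Prefixes are listed alphabetically: chloro, ethyl.
Putting it together: 2-chloro-4-ethylheptanal.

2-chloro-4-ethylheptanal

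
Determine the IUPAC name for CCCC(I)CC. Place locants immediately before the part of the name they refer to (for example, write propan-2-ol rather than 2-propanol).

The longest continuous carbon chain has 6 atoms, so the parent hydride is hexane.
Number the chain so that the substituent locant set {3} is lower than {4} at the first point of difference.
That gives an iodo group at C-3.
Assembling the pieces gives 3-iodohexane.

3-iodohexane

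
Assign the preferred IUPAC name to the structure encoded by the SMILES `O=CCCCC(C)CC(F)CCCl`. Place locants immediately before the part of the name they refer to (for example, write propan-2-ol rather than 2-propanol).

The longest carbon chain that includes the –CHO group has 9 carbons, so the parent hydride is nonane.
An aldehyde (terminal –CHO) is the principal characteristic group, giving the suffix -al.
The numbering direction is chosen so that the aldehyde carbon is C-1 by definition.
With this numbering: a chloro group at C-9; a fluoro group at C-7; a methyl group at C-5.
Substituent prefixes are cited in alphabetical order (multiplying prefixes like di-/tri- are ignored for ordering).
The name is 9-chloro-7-fluoro-5-methylnonanal.

9-chloro-7-fluoro-5-methylnonanal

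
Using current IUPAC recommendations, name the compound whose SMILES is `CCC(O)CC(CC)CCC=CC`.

The longest carbon chain that includes the –OH group and the multiple bond has 10 carbons, so the parent hydride is decane.
An alcohol (–OH) is the principal characteristic group, giving the suffix -ol.
A C=C double bond in the chain gives the infix -ene-.
The numbering direction is chosen so that numbering from this end puts the hydroxyl group at C-3 rather than C-8.
That gives the hydroxyl at C-3; the double bond between C-8 and C-9; an ethyl group at C-5.
Putting it together: 5-ethyldec-8-en-3-ol.

5-ethyldec-8-en-3-ol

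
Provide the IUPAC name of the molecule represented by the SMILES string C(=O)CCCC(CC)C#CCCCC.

The longest carbon chain that includes the –CHO group and the multiple bond has 11 carbons, so the parent hydride is undecane.
The principal characteristic group is an aldehyde (terminal –CHO), named with the suffix -al.
The chain contains a C≡C triple bond, so the unsaturation ending is -yne.
The numbering direction is chosen so that the aldehyde carbon is C-1 by definition.
That gives the triple bond between C-6 and C-7; an ethyl group at C-5.
Putting it together: 5-ethylundec-6-ynal.

5-ethylundec-6-ynal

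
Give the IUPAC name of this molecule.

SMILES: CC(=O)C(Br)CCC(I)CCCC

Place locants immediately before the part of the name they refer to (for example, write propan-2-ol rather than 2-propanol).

The longest chain bearing the carbonyl is 10 carbons long (decane).
A ketone (C=O on an internal carbon) is the principal characteristic group, giving the suffix -one.
Choose the numbering such that numbering from this end puts the carbonyl group at C-2 rather than C-9.
With this numbering: the carbonyl at C-2; a bromo group at C-3; an iodo group at C-6.
Prefixes are listed alphabetically: bromo, iodo.
The name is 3-bromo-6-iododecan-2-one.

3-bromo-6-iododecan-2-one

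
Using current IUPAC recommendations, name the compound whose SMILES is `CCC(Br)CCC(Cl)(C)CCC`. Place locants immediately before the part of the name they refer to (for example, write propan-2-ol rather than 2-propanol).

The longest continuous carbon chain has 9 atoms, so the parent hydride is nonane.
The numbering direction is chosen so that the substituent locant set {3,6,6} is lower than {4,4,7} at the first point of difference.
That gives a bromo group at C-3; a chloro group at C-6; a methyl group at C-6.
The substituents are ordered alphabetically, ignoring any di-/tri- multipliers.
Assembling the pieces gives 3-bromo-6-chloro-6-methylnonane.

3-bromo-6-chloro-6-methylnonane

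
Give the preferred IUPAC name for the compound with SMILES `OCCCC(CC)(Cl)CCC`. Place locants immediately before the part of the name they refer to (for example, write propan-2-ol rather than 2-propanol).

Counting along the main chain through the –OH group gives 7 carbons: the parent is heptane.
An alcohol (–OH) is the principal characteristic group, giving the suffix -ol.
Choose the numbering such that numbering from this end puts the hydroxyl group at C-1 rather than C-7.
This places the hydroxyl at C-1; a chloro group at C-4; an ethyl group at C-4.
Substituent prefixes are cited in alphabetical order (multiplying prefixes like di-/tri- are ignored for ordering).
Assembling the pieces gives 4-chloro-4-ethylheptan-1-ol.

4-chloro-4-ethylheptan-1-ol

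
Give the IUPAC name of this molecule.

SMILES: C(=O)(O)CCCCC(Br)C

Counting along the main chain through the –COOH group gives 7 carbons: the parent is heptane.
The highest-priority functional group is a carboxylic acid (terminal –COOH), so the name ends in -oic acid.
Number the chain so that the carboxylic acid carbon is C-1 by definition.
That gives a bromo group at C-6.
Assembling the pieces gives 6-bromoheptanoic acid.

6-bromoheptanoic acid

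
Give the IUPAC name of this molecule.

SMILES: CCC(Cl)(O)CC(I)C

Counting along the main chain through the –OH group gives 6 carbons: the parent is hexane.
The highest-priority functional group is an alcohol (–OH), so the name ends in -ol.
Choose the numbering such that numbering from this end puts the hydroxyl group at C-3 rather than C-4.
This places the hydroxyl at C-3; a chloro group at C-3; an iodo group at C-5.
Substituent prefixes are cited in alphabetical order (multiplying prefixes like di-/tri- are ignored for ordering).
The name is 3-chloro-5-iodohexan-3-ol.

3-chloro-5-iodohexan-3-ol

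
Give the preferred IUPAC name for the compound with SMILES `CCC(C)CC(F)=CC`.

3-fluoro-5-methylhept-2-ene

The longest chain bearing the multiple bond is 7 carbons long (heptane).
A C=C double bond in the chain gives the infix -ene-.
Choose the numbering such that numbering from this end puts the double bond at C-2 rather than C-5.
That gives the double bond between C-2 and C-3; a fluoro group at C-3; a methyl group at C-5.
Substituent prefixes are cited in alphabetical order (multiplying prefixes like di-/tri- are ignored for ordering).
The name is 3-fluoro-5-methylhept-2-ene.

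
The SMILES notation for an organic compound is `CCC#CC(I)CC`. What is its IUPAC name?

5-iodohept-3-yne

Counting along the main chain through the multiple bond gives 7 carbons: the parent is heptane.
A C≡C triple bond in the chain gives the infix -yne-.
Number the chain so that numbering from this end puts the triple bond at C-3 rather than C-4.
With this numbering: the triple bond between C-3 and C-4; an iodo group at C-5.
Assembling the pieces gives 5-iodohept-3-yne.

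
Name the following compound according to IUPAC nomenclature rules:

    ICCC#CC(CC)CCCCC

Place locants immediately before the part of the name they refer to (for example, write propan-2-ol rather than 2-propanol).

5-ethyl-1-iododec-3-yne

Counting along the main chain through the multiple bond gives 10 carbons: the parent is decane.
A C≡C triple bond in the chain gives the infix -yne-.
The numbering direction is chosen so that numbering from this end puts the triple bond at C-3 rather than C-7.
That gives the triple bond between C-3 and C-4; an ethyl group at C-5; an iodo group at C-1.
Prefixes are listed alphabetically: ethyl, iodo.
The name is 5-ethyl-1-iododec-3-yne.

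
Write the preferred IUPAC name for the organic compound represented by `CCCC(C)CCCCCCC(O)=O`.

The longest carbon chain that includes the –COOH group has 11 carbons, so the parent hydride is undecane.
The highest-priority functional group is a carboxylic acid (terminal –COOH), so the name ends in -oic acid.
Number the chain so that the carboxylic acid carbon is C-1 by definition.
This places a methyl group at C-8.
Putting it together: 8-methylundecanoic acid.

8-methylundecanoic acid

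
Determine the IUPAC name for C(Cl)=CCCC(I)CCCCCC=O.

11-chloro-7-iodoundec-10-enal

The longest chain bearing the –CHO group and the multiple bond is 11 carbons long (undecane).
The principal characteristic group is an aldehyde (terminal –CHO), named with the suffix -al.
The chain contains a C=C double bond, so the unsaturation ending is -ene.
Number the chain so that the aldehyde carbon is C-1 by definition.
That gives the double bond between C-10 and C-11; a chloro group at C-11; an iodo group at C-7.
Prefixes are listed alphabetically: chloro, iodo.
The name is 11-chloro-7-iodoundec-10-enal.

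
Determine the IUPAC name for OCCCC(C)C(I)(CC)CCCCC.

5-ethyl-5-iodo-4-methyldecan-1-ol

The longest carbon chain that includes the –OH group has 10 carbons, so the parent hydride is decane.
The highest-priority functional group is an alcohol (–OH), so the name ends in -ol.
Choose the numbering such that numbering from this end puts the hydroxyl group at C-1 rather than C-10.
That gives the hydroxyl at C-1; an ethyl group at C-5; an iodo group at C-5; a methyl group at C-4.
The substituents are ordered alphabetically, ignoring any di-/tri- multipliers.
Assembling the pieces gives 5-ethyl-5-iodo-4-methyldecan-1-ol.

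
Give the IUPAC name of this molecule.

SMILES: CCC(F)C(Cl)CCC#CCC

The longest carbon chain that includes the multiple bond has 10 carbons, so the parent hydride is decane.
The chain contains a C≡C triple bond, so the unsaturation ending is -yne.
Number the chain so that numbering from this end puts the triple bond at C-3 rather than C-7.
With this numbering: the triple bond between C-3 and C-4; a chloro group at C-7; a fluoro group at C-8.
Prefixes are listed alphabetically: chloro, fluoro.
Assembling the pieces gives 7-chloro-8-fluorodec-3-yne.

7-chloro-8-fluorodec-3-yne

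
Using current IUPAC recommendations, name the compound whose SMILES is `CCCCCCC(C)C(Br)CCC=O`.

The longest carbon chain that includes the –CHO group has 11 carbons, so the parent hydride is undecane.
The principal characteristic group is an aldehyde (terminal –CHO), named with the suffix -al.
Choose the numbering such that the aldehyde carbon is C-1 by definition.
This places a bromo group at C-4; a methyl group at C-5.
Prefixes are listed alphabetically: bromo, methyl.
The name is 4-bromo-5-methylundecanal.

4-bromo-5-methylundecanal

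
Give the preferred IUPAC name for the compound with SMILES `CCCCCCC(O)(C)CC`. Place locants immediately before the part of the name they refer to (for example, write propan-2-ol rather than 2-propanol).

3-methylnonan-3-ol

The longest chain bearing the –OH group is 9 carbons long (nonane).
The highest-priority functional group is an alcohol (–OH), so the name ends in -ol.
Choose the numbering such that numbering from this end puts the hydroxyl group at C-3 rather than C-7.
That gives the hydroxyl at C-3; a methyl group at C-3.
Assembling the pieces gives 3-methylnonan-3-ol.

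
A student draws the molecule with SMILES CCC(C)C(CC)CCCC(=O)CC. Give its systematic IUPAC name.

The longest carbon chain that includes the carbonyl has 10 carbons, so the parent hydride is decane.
The highest-priority functional group is a ketone (C=O on an internal carbon), so the name ends in -one.
Number the chain so that numbering from this end puts the carbonyl group at C-3 rather than C-8.
With this numbering: the carbonyl at C-3; an ethyl group at C-7; a methyl group at C-8.
Prefixes are listed alphabetically: ethyl, methyl.
Putting it together: 7-ethyl-8-methyldecan-3-one.

7-ethyl-8-methyldecan-3-one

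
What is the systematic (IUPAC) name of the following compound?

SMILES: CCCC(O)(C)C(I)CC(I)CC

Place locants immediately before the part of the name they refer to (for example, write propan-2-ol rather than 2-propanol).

5,7-diiodo-4-methylnonan-4-ol

The longest carbon chain that includes the –OH group has 9 carbons, so the parent hydride is nonane.
The principal characteristic group is an alcohol (–OH), named with the suffix -ol.
The numbering direction is chosen so that numbering from this end puts the hydroxyl group at C-4 rather than C-6.
That gives the hydroxyl at C-4; iodo groups at C-5 and C-7; a methyl group at C-4.
Prefixes are listed alphabetically: iodo, methyl.
Putting it together: 5,7-diiodo-4-methylnonan-4-ol.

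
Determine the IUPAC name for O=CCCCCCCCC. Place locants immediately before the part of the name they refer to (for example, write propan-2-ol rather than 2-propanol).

nonanal

Counting along the main chain through the –CHO group gives 9 carbons: the parent is nonane.
The highest-priority functional group is an aldehyde (terminal –CHO), so the name ends in -al.
The numbering direction is chosen so that the aldehyde carbon is C-1 by definition.
The name is nonanal.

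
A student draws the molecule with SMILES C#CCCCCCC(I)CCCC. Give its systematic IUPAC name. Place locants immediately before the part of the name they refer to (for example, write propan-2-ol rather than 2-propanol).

The longest chain bearing the multiple bond is 12 carbons long (dodecane).
The chain contains a C≡C triple bond, so the unsaturation ending is -yne.
Choose the numbering such that numbering from this end puts the triple bond at C-1 rather than C-11.
This places the triple bond between C-1 and C-2; an iodo group at C-8.
Assembling the pieces gives 8-iodododec-1-yne.

8-iodododec-1-yne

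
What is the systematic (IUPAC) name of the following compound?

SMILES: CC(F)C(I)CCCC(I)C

2-fluoro-3,7-diiodooctane

The parent chain contains 8 carbons (octane).
The numbering direction is chosen so that the substituent locant set {2,3,7} is lower than {2,6,7} at the first point of difference.
With this numbering: a fluoro group at C-2; iodo groups at C-3 and C-7.
Prefixes are listed alphabetically: fluoro, iodo.
Putting it together: 2-fluoro-3,7-diiodooctane.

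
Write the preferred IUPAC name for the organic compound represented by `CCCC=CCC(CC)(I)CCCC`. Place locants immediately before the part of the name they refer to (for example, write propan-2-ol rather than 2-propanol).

The longest chain bearing the multiple bond is 11 carbons long (undecane).
A C=C double bond in the chain gives the infix -ene-.
Choose the numbering such that numbering from this end puts the double bond at C-4 rather than C-7.
That gives the double bond between C-4 and C-5; an ethyl group at C-7; an iodo group at C-7.
Prefixes are listed alphabetically: ethyl, iodo.
Assembling the pieces gives 7-ethyl-7-iodoundec-4-ene.

7-ethyl-7-iodoundec-4-ene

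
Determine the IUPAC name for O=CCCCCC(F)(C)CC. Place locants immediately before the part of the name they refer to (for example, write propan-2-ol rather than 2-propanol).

6-fluoro-6-methyloctanal

The longest carbon chain that includes the –CHO group has 8 carbons, so the parent hydride is octane.
An aldehyde (terminal –CHO) is the principal characteristic group, giving the suffix -al.
Choose the numbering such that the aldehyde carbon is C-1 by definition.
With this numbering: a fluoro group at C-6; a methyl group at C-6.
Substituent prefixes are cited in alphabetical order (multiplying prefixes like di-/tri- are ignored for ordering).
Putting it together: 6-fluoro-6-methyloctanal.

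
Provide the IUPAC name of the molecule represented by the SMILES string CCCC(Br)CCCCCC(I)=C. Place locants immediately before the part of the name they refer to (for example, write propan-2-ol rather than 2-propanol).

8-bromo-2-iodoundec-1-ene

Counting along the main chain through the multiple bond gives 11 carbons: the parent is undecane.
There is one C=C double bond, indicated by the ending -ene.
Choose the numbering such that numbering from this end puts the double bond at C-1 rather than C-10.
With this numbering: the double bond between C-1 and C-2; a bromo group at C-8; an iodo group at C-2.
Prefixes are listed alphabetically: bromo, iodo.
Putting it together: 8-bromo-2-iodoundec-1-ene.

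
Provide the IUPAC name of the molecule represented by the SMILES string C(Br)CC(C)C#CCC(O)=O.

The longest chain bearing the –COOH group and the multiple bond is 7 carbons long (heptane).
The highest-priority functional group is a carboxylic acid (terminal –COOH), so the name ends in -oic acid.
A C≡C triple bond in the chain gives the infix -yne-.
Choose the numbering such that the carboxylic acid carbon is C-1 by definition.
That gives the triple bond between C-3 and C-4; a bromo group at C-7; a methyl group at C-5.
Prefixes are listed alphabetically: bromo, methyl.
The name is 7-bromo-5-methylhept-3-ynoic acid.

7-bromo-5-methylhept-3-ynoic acid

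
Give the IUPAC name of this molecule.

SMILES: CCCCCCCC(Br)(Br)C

The longest carbon chain is 9 atoms: the parent is nonane.
Choose the numbering such that the substituent locant set {2,2} is lower than {8,8} at the first point of difference.
With this numbering: two bromo groups at C-2.
Assembling the pieces gives 2,2-dibromononane.

2,2-dibromononane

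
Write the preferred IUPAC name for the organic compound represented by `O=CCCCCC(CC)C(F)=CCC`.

Counting along the main chain through the –CHO group and the multiple bond gives 10 carbons: the parent is decane.
An aldehyde (terminal –CHO) is the principal characteristic group, giving the suffix -al.
There is one C=C double bond, indicated by the ending -ene.
Number the chain so that the aldehyde carbon is C-1 by definition.
That gives the double bond between C-7 and C-8; an ethyl group at C-6; a fluoro group at C-7.
Prefixes are listed alphabetically: ethyl, fluoro.
Assembling the pieces gives 6-ethyl-7-fluorodec-7-enal.

6-ethyl-7-fluorodec-7-enal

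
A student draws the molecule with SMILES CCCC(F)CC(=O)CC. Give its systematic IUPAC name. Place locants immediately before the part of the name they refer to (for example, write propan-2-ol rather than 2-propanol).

5-fluorooctan-3-one

The longest chain bearing the carbonyl is 8 carbons long (octane).
The principal characteristic group is a ketone (C=O on an internal carbon), named with the suffix -one.
The numbering direction is chosen so that numbering from this end puts the carbonyl group at C-3 rather than C-6.
With this numbering: the carbonyl at C-3; a fluoro group at C-5.
Assembling the pieces gives 5-fluorooctan-3-one.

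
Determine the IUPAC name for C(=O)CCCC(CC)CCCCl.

8-chloro-5-ethyloctanal

The longest carbon chain that includes the –CHO group has 8 carbons, so the parent hydride is octane.
An aldehyde (terminal –CHO) is the principal characteristic group, giving the suffix -al.
The numbering direction is chosen so that the aldehyde carbon is C-1 by definition.
That gives a chloro group at C-8; an ethyl group at C-5.
Substituent prefixes are cited in alphabetical order (multiplying prefixes like di-/tri- are ignored for ordering).
The name is 8-chloro-5-ethyloctanal.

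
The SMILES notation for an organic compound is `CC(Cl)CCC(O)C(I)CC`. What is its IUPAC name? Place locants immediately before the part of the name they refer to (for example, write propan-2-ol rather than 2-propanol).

7-chloro-3-iodooctan-4-ol

The longest carbon chain that includes the –OH group has 8 carbons, so the parent hydride is octane.
The highest-priority functional group is an alcohol (–OH), so the name ends in -ol.
Choose the numbering such that numbering from this end puts the hydroxyl group at C-4 rather than C-5.
With this numbering: the hydroxyl at C-4; a chloro group at C-7; an iodo group at C-3.
Substituent prefixes are cited in alphabetical order (multiplying prefixes like di-/tri- are ignored for ordering).
The name is 7-chloro-3-iodooctan-4-ol.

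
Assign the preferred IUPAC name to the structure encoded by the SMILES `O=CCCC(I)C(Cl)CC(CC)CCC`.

The longest chain bearing the –CHO group is 10 carbons long (decane).
The principal characteristic group is an aldehyde (terminal –CHO), named with the suffix -al.
Choose the numbering such that the aldehyde carbon is C-1 by definition.
This places a chloro group at C-5; an ethyl group at C-7; an iodo group at C-4.
Substituent prefixes are cited in alphabetical order (multiplying prefixes like di-/tri- are ignored for ordering).
Putting it together: 5-chloro-7-ethyl-4-iododecanal.

5-chloro-7-ethyl-4-iododecanal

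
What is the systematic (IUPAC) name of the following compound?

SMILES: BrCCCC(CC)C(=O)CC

7-bromo-4-ethylheptan-3-one

Counting along the main chain through the carbonyl gives 7 carbons: the parent is heptane.
The principal characteristic group is a ketone (C=O on an internal carbon), named with the suffix -one.
The numbering direction is chosen so that numbering from this end puts the carbonyl group at C-3 rather than C-5.
With this numbering: the carbonyl at C-3; a bromo group at C-7; an ethyl group at C-4.
Prefixes are listed alphabetically: bromo, ethyl.
Assembling the pieces gives 7-bromo-4-ethylheptan-3-one.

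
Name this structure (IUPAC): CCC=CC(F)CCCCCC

5-fluoroundec-3-ene

The longest carbon chain that includes the multiple bond has 11 carbons, so the parent hydride is undecane.
The chain contains a C=C double bond, so the unsaturation ending is -ene.
Choose the numbering such that numbering from this end puts the double bond at C-3 rather than C-8.
That gives the double bond between C-3 and C-4; a fluoro group at C-5.
Assembling the pieces gives 5-fluoroundec-3-ene.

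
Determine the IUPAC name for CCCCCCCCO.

octan-1-ol

The longest carbon chain that includes the –OH group has 8 carbons, so the parent hydride is octane.
The highest-priority functional group is an alcohol (–OH), so the name ends in -ol.
Choose the numbering such that numbering from this end puts the hydroxyl group at C-1 rather than C-8.
This places the hydroxyl at C-1.
Putting it together: octan-1-ol.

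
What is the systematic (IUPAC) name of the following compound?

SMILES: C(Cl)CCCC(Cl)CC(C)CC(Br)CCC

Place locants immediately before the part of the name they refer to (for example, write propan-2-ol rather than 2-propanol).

The parent chain contains 12 carbons (dodecane).
Number the chain so that the substituent locant set {1,5,7,9} is lower than {4,6,8,12} at the first point of difference.
That gives a bromo group at C-9; chloro groups at C-1 and C-5; a methyl group at C-7.
Prefixes are listed alphabetically: bromo, chloro, methyl.
Putting it together: 9-bromo-1,5-dichloro-7-methyldodecane.

9-bromo-1,5-dichloro-7-methyldodecane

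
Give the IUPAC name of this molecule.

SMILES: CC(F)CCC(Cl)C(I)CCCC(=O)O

6-chloro-9-fluoro-5-iododecanoic acid

Counting along the main chain through the –COOH group gives 10 carbons: the parent is decane.
A carboxylic acid (terminal –COOH) is the principal characteristic group, giving the suffix -oic acid.
Choose the numbering such that the carboxylic acid carbon is C-1 by definition.
This places a chloro group at C-6; a fluoro group at C-9; an iodo group at C-5.
Prefixes are listed alphabetically: chloro, fluoro, iodo.
Assembling the pieces gives 6-chloro-9-fluoro-5-iododecanoic acid.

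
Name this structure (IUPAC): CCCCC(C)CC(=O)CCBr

Counting along the main chain through the carbonyl gives 9 carbons: the parent is nonane.
A ketone (C=O on an internal carbon) is the principal characteristic group, giving the suffix -one.
Choose the numbering such that numbering from this end puts the carbonyl group at C-3 rather than C-7.
That gives the carbonyl at C-3; a bromo group at C-1; a methyl group at C-5.
Prefixes are listed alphabetically: bromo, methyl.
The name is 1-bromo-5-methylnonan-3-one.

1-bromo-5-methylnonan-3-one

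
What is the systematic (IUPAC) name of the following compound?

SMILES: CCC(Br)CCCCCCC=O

Counting along the main chain through the –CHO group gives 10 carbons: the parent is decane.
The principal characteristic group is an aldehyde (terminal –CHO), named with the suffix -al.
The numbering direction is chosen so that the aldehyde carbon is C-1 by definition.
This places a bromo group at C-8.
Assembling the pieces gives 8-bromodecanal.

8-bromodecanal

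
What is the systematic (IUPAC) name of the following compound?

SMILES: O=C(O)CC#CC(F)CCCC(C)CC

The longest carbon chain that includes the –COOH group and the multiple bond has 11 carbons, so the parent hydride is undecane.
A carboxylic acid (terminal –COOH) is the principal characteristic group, giving the suffix -oic acid.
A C≡C triple bond in the chain gives the infix -yne-.
Choose the numbering such that the carboxylic acid carbon is C-1 by definition.
With this numbering: the triple bond between C-3 and C-4; a fluoro group at C-5; a methyl group at C-9.
Substituent prefixes are cited in alphabetical order (multiplying prefixes like di-/tri- are ignored for ordering).
Putting it together: 5-fluoro-9-methylundec-3-ynoic acid.

5-fluoro-9-methylundec-3-ynoic acid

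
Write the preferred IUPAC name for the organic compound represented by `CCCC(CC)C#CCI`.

The longest carbon chain that includes the multiple bond has 7 carbons, so the parent hydride is heptane.
There is one C≡C triple bond, indicated by the ending -yne.
The numbering direction is chosen so that numbering from this end puts the triple bond at C-2 rather than C-5.
That gives the triple bond between C-2 and C-3; an ethyl group at C-4; an iodo group at C-1.
The substituents are ordered alphabetically, ignoring any di-/tri- multipliers.
Assembling the pieces gives 4-ethyl-1-iodohept-2-yne.

4-ethyl-1-iodohept-2-yne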